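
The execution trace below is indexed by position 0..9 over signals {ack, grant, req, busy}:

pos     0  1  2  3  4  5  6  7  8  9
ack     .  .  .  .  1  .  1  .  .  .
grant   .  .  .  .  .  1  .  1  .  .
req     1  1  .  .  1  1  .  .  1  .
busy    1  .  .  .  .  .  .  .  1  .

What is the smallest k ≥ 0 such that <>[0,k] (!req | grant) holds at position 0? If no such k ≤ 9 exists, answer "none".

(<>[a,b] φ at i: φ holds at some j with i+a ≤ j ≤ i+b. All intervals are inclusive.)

2

Scan j = 0,1,… for (!req | grant):
  j=0: fails
  j=1: fails
  j=2: holds
First hit at j=2, so smallest k = 2-0 = 2.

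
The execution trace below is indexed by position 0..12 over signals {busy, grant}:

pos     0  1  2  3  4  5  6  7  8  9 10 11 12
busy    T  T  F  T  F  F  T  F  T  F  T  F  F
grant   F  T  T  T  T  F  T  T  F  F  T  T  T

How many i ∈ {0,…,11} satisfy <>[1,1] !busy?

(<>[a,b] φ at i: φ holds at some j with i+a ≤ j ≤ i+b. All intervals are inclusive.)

7

Evaluate at each i in [0,11]:
  i=0: ✗ (none in [1,1])
  i=1: ✓ (witness j=2)
  i=2: ✗ (none in [3,3])
  i=3: ✓ (witness j=4)
  i=4: ✓ (witness j=5)
  i=5: ✗ (none in [6,6])
  i=6: ✓ (witness j=7)
  i=7: ✗ (none in [8,8])
  i=8: ✓ (witness j=9)
  i=9: ✗ (none in [10,10])
  i=10: ✓ (witness j=11)
  i=11: ✓ (witness j=12)
Positions where it holds: {1, 3, 4, 6, 8, 10, 11} → 7.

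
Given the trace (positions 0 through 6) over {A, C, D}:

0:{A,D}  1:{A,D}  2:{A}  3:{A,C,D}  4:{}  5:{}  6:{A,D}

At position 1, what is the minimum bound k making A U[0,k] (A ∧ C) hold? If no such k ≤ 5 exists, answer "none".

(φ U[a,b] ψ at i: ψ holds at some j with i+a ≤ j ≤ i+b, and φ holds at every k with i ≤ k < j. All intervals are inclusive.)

Need earliest j ≥ 1 with (A ∧ C), and A at every k in [1,j-1].
  j=1: rhs fails.
  j=2: rhs fails.
  j=3: rhs holds; lhs holds on [1,2]. k = 2.

2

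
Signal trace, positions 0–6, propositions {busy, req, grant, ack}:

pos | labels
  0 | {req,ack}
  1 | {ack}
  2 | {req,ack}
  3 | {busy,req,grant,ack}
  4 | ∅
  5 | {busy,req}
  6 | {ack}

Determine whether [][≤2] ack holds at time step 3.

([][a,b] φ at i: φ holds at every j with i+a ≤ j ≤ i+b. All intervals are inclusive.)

Check ack at every j in [3,5]:
  j=3: true
  j=4: false
  j=5: false
Fails at j=4 → formula fails.

False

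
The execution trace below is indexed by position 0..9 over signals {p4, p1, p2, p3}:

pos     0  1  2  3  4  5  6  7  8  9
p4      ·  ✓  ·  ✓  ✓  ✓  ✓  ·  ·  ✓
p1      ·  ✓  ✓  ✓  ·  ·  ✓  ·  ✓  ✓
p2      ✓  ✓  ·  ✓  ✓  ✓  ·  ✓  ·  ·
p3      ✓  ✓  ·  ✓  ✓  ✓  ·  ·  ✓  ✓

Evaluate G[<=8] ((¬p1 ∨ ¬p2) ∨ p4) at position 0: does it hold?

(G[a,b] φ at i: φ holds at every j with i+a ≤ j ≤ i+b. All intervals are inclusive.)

Check ((¬p1 ∨ ¬p2) ∨ p4) at every j in [0,8]:
  j=0: true
  j=1: true
  j=2: true
  j=3: true
  j=4: true
  j=5: true
  j=6: true
  j=7: true
  j=8: true
All positions satisfy it → formula holds.

True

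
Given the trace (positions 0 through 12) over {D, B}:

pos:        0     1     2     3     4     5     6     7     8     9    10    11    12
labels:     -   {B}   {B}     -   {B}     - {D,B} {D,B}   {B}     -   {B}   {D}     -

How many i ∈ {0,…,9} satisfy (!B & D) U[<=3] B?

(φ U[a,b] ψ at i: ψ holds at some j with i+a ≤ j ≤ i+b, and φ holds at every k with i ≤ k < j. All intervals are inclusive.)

6

Evaluate at each i in [0,9]:
  i=0: ✗ (lhs fails at k=0 before rhs at j=1)
  i=1: ✓ (rhs at j=1)
  i=2: ✓ (rhs at j=2)
  i=3: ✗ (lhs fails at k=3 before rhs at j=4)
  i=4: ✓ (rhs at j=4)
  i=5: ✗ (lhs fails at k=5 before rhs at j=6)
  i=6: ✓ (rhs at j=6)
  i=7: ✓ (rhs at j=7)
  i=8: ✓ (rhs at j=8)
  i=9: ✗ (lhs fails at k=9 before rhs at j=10)
Positions where it holds: {1, 2, 4, 6, 7, 8} → 6.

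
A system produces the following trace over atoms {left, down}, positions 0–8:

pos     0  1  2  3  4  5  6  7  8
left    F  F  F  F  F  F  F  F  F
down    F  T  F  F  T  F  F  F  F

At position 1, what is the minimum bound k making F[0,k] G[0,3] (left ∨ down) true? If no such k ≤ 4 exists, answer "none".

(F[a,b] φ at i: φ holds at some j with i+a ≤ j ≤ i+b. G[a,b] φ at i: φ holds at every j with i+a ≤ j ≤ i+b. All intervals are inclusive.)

Scan j = 1,2,… for G[0,3] (left ∨ down):
  j=1: fails
  j=2: fails
  j=3: fails
  j=4: fails
  j=5: fails
No j in [1,5] satisfies it → none.

none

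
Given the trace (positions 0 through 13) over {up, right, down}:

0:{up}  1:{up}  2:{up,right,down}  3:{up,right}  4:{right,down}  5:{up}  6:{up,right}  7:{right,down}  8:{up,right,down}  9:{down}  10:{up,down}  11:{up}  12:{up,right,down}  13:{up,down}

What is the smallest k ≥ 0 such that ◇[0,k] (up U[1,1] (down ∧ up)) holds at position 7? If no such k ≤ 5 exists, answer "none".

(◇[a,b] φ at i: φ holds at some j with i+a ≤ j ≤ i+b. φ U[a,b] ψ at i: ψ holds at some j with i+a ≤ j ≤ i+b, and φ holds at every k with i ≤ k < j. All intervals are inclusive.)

4

Scan j = 7,8,… for (up U[1,1] (down ∧ up)):
  j=7: fails
  j=8: fails
  j=9: fails
  j=10: fails
  j=11: holds
First hit at j=11, so smallest k = 11-7 = 4.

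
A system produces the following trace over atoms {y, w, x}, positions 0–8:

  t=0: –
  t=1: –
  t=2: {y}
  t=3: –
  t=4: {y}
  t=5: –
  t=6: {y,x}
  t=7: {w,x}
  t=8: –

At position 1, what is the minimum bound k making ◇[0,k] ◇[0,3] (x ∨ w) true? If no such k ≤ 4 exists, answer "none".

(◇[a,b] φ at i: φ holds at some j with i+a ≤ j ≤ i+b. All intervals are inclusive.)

2

Scan j = 1,2,… for ◇[0,3] (x ∨ w):
  j=1: fails
  j=2: fails
  j=3: holds
First hit at j=3, so smallest k = 3-1 = 2.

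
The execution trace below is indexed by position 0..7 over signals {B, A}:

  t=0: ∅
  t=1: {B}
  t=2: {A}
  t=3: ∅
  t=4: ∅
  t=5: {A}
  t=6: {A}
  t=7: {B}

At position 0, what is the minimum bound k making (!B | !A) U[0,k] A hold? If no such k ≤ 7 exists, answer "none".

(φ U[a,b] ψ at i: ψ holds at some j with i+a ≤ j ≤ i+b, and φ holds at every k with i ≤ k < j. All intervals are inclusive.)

2

Need earliest j ≥ 0 with A, and (!B | !A) at every k in [0,j-1].
  j=0: rhs fails.
  j=1: rhs fails.
  j=2: rhs holds; lhs holds on [0,1]. k = 2.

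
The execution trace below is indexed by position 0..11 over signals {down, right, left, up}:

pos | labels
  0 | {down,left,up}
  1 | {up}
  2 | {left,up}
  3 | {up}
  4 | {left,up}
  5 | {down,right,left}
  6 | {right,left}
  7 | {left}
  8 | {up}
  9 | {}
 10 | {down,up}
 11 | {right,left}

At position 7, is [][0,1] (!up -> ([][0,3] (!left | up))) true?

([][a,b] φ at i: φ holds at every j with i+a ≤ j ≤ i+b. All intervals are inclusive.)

Does not hold

Check (!up -> ([][0,3] (!left | up))) at every j in [7,8]:
  j=7: antecedent true; consequent fails at 7 → ✗
  j=8: antecedent false → ✓
Fails at j=7 → formula fails.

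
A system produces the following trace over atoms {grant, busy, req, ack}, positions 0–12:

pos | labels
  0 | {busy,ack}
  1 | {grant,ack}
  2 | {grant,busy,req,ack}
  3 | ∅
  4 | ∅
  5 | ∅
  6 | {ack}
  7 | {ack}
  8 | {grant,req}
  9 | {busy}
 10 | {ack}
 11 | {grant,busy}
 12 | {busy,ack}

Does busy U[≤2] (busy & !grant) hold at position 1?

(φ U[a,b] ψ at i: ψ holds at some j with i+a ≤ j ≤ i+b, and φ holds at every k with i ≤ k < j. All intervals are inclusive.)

Need some j in [1,3] with (busy & !grant), and busy at every k in [1,j-1].
  j=1: (busy & !grant) false.
  j=2: (busy & !grant) false.
  j=3: (busy & !grant) false.
No j in the window works → until fails.

False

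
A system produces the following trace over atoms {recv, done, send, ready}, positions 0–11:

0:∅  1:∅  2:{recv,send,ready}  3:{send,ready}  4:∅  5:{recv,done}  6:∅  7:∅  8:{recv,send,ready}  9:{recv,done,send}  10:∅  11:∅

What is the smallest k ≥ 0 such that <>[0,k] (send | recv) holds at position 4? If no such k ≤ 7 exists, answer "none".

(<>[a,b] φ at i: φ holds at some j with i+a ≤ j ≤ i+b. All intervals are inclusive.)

Scan j = 4,5,… for (send | recv):
  j=4: fails
  j=5: holds
First hit at j=5, so smallest k = 5-4 = 1.

1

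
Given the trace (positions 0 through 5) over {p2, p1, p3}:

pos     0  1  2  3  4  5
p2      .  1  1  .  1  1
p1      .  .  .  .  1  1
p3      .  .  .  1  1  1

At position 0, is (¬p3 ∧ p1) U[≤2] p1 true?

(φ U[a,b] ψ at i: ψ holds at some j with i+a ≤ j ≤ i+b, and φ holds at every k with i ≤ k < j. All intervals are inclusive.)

False

Need some j in [0,2] with p1, and (¬p3 ∧ p1) at every k in [0,j-1].
  j=0: p1 false.
  j=1: p1 false.
  j=2: p1 false.
No j in the window works → until fails.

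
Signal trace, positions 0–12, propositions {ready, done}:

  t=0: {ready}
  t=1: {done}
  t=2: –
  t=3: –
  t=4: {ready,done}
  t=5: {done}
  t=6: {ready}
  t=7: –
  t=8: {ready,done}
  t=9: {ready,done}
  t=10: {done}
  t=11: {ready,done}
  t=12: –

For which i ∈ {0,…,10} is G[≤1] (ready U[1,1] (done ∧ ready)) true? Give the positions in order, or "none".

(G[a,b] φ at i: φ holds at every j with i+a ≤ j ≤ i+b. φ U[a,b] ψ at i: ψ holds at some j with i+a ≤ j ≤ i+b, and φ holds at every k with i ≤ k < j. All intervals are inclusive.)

Evaluate at each i in [0,10]:
  i=0: ✗ (fails at j=0)
  i=1: ✗ (fails at j=1)
  i=2: ✗ (fails at j=2)
  i=3: ✗ (fails at j=3)
  i=4: ✗ (fails at j=4)
  i=5: ✗ (fails at j=5)
  i=6: ✗ (fails at j=6)
  i=7: ✗ (fails at j=7)
  i=8: ✗ (fails at j=9)
  i=9: ✗ (fails at j=9)
  i=10: ✗ (fails at j=10)

none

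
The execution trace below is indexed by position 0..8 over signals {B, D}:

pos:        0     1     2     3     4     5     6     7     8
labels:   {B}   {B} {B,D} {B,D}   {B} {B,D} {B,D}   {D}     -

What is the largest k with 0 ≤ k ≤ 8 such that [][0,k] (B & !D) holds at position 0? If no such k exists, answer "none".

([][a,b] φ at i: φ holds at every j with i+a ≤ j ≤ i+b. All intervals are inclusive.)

(B & !D) must hold from j=0 onward; find where it first fails.
  j=0: holds
  j=1: holds
  j=2: fails
Holds on [0,1], so largest k = 1.

1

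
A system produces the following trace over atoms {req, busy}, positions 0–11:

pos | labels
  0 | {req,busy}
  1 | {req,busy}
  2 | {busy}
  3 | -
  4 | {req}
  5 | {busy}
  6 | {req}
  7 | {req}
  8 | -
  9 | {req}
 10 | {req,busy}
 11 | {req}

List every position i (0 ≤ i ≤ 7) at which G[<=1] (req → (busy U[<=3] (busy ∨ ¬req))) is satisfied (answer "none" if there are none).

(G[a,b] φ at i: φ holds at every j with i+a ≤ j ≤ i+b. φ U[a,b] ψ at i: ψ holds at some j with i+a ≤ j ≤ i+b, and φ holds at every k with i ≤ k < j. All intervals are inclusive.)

0, 1, 2

Evaluate at each i in [0,7]:
  i=0: ✓ (all of [0,1])
  i=1: ✓ (all of [1,2])
  i=2: ✓ (all of [2,3])
  i=3: ✗ (fails at j=4)
  i=4: ✗ (fails at j=4)
  i=5: ✗ (fails at j=6)
  i=6: ✗ (fails at j=6)
  i=7: ✗ (fails at j=7)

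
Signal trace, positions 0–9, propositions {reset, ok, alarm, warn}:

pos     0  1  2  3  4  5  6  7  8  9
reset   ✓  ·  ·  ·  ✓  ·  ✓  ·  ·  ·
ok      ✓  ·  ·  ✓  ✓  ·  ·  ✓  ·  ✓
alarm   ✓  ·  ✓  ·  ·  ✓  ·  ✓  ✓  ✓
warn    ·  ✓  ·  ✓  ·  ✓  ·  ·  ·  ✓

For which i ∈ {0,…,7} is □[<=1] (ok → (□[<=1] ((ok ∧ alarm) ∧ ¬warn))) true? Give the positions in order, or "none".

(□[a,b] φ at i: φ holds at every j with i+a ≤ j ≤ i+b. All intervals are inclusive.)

Evaluate at each i in [0,7]:
  i=0: ✗ (fails at j=0)
  i=1: ✓ (all of [1,2])
  i=2: ✗ (fails at j=3)
  i=3: ✗ (fails at j=3)
  i=4: ✗ (fails at j=4)
  i=5: ✓ (all of [5,6])
  i=6: ✗ (fails at j=7)
  i=7: ✗ (fails at j=7)

1, 5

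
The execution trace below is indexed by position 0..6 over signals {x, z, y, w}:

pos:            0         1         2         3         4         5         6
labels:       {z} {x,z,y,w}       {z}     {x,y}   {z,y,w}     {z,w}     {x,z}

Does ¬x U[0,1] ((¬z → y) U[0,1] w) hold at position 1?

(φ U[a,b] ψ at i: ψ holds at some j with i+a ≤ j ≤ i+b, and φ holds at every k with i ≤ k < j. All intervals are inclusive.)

True

Need some j in [1,2] with ((¬z → y) U[0,1] w), and ¬x at every k in [1,j-1].
  j=1: ((¬z → y) U[0,1] w) holds; no prefix to check → satisfied.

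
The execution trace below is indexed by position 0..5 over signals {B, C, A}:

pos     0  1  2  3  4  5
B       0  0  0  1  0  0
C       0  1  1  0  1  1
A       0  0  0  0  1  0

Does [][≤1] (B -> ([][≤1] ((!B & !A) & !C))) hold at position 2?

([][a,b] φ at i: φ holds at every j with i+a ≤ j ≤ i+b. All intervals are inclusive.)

False

Check (B -> ([][≤1] ((!B & !A) & !C))) at every j in [2,3]:
  j=2: antecedent false → ✓
  j=3: antecedent true; consequent fails at 3 → ✗
Fails at j=3 → formula fails.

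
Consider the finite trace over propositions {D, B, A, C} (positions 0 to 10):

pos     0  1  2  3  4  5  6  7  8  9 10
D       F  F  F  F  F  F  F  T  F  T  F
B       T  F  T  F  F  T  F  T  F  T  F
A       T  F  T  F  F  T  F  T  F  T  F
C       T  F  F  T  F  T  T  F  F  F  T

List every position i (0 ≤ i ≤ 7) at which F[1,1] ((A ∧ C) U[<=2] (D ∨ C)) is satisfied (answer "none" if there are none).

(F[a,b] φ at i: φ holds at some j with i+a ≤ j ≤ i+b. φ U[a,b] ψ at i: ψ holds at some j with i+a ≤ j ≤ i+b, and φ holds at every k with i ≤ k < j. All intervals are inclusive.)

Evaluate at each i in [0,7]:
  i=0: ✗ (none in [1,1])
  i=1: ✗ (none in [2,2])
  i=2: ✓ (witness j=3)
  i=3: ✗ (none in [4,4])
  i=4: ✓ (witness j=5)
  i=5: ✓ (witness j=6)
  i=6: ✓ (witness j=7)
  i=7: ✗ (none in [8,8])

2, 4, 5, 6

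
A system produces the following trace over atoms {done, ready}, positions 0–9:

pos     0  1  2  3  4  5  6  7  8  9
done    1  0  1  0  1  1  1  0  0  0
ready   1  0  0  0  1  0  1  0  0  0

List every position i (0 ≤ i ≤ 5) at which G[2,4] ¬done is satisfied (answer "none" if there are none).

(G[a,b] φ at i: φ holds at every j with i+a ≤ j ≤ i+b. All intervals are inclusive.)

Evaluate at each i in [0,5]:
  i=0: ✗ (fails at j=2)
  i=1: ✗ (fails at j=4)
  i=2: ✗ (fails at j=4)
  i=3: ✗ (fails at j=5)
  i=4: ✗ (fails at j=6)
  i=5: ✓ (all of [7,9])

5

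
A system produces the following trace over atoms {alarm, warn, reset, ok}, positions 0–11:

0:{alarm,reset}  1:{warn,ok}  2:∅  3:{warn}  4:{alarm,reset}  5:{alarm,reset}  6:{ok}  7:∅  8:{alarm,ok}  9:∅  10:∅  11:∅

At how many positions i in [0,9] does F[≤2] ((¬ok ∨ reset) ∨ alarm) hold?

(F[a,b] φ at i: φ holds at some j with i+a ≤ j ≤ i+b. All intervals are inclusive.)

Evaluate at each i in [0,9]:
  i=0: ✓ (witness j=0)
  i=1: ✓ (witness j=2)
  i=2: ✓ (witness j=2)
  i=3: ✓ (witness j=3)
  i=4: ✓ (witness j=4)
  i=5: ✓ (witness j=5)
  i=6: ✓ (witness j=7)
  i=7: ✓ (witness j=7)
  i=8: ✓ (witness j=8)
  i=9: ✓ (witness j=9)
Positions where it holds: {0, 1, 2, 3, 4, 5, 6, 7, 8, 9} → 10.

10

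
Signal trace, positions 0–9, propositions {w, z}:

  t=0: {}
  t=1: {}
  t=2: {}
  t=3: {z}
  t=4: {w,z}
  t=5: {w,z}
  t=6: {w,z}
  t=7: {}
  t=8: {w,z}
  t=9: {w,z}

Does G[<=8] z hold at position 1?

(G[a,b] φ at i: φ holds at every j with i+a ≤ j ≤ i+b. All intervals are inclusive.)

Check z at every j in [1,9]:
  j=1: false
  j=2: false
  j=3: true
  j=4: true
  j=5: true
  j=6: true
  j=7: false
  j=8: true
  j=9: true
Fails at j=1 → formula fails.

No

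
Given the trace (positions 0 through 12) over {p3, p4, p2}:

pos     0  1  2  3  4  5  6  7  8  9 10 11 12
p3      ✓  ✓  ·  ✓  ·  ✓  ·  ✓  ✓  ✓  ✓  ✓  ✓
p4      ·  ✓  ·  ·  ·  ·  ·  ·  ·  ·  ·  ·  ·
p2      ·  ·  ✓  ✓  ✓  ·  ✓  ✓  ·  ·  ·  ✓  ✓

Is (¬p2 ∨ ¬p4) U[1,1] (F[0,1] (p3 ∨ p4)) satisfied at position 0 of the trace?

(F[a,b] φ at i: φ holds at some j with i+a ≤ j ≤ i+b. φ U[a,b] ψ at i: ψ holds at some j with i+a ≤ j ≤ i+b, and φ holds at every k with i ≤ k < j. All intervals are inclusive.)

Need some j in [1,1] with F[0,1] (p3 ∨ p4), and (¬p2 ∨ ¬p4) at every k in [0,j-1].
  j=1: F[0,1] (p3 ∨ p4) holds; (¬p2 ∨ ¬p4) holds at every k in [0,0] → satisfied.

Holds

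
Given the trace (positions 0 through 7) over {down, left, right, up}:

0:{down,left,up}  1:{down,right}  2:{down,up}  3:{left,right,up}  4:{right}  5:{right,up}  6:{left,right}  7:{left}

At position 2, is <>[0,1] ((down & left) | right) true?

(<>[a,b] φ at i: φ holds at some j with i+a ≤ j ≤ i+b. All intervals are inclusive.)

Check ((down & left) | right) at each j in [2,3]:
  j=2: false
  j=3: true
Found at j=3 → formula holds.

Yes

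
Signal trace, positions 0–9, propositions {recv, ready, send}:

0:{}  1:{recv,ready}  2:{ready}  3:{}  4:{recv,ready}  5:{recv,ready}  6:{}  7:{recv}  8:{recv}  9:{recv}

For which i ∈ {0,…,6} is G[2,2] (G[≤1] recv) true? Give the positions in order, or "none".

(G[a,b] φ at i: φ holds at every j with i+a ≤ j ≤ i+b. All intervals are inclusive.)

Evaluate at each i in [0,6]:
  i=0: ✗ (fails at j=2)
  i=1: ✗ (fails at j=3)
  i=2: ✓ (all of [4,4])
  i=3: ✗ (fails at j=5)
  i=4: ✗ (fails at j=6)
  i=5: ✓ (all of [7,7])
  i=6: ✓ (all of [8,8])

2, 5, 6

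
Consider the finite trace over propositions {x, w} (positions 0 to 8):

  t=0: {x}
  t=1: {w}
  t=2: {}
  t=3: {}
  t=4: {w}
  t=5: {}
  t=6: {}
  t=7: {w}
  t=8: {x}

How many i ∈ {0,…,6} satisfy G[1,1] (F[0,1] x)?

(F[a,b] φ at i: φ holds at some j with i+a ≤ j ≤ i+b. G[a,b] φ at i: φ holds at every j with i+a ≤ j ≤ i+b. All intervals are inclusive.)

Evaluate at each i in [0,6]:
  i=0: ✗ (fails at j=1)
  i=1: ✗ (fails at j=2)
  i=2: ✗ (fails at j=3)
  i=3: ✗ (fails at j=4)
  i=4: ✗ (fails at j=5)
  i=5: ✗ (fails at j=6)
  i=6: ✓ (all of [7,7])
Positions where it holds: {6} → 1.

1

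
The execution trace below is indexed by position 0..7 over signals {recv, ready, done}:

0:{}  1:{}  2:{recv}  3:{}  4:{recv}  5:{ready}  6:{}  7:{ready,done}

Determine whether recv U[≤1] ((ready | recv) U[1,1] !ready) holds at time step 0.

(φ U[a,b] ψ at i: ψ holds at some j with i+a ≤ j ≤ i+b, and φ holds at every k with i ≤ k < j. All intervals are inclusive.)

Need some j in [0,1] with ((ready | recv) U[1,1] !ready), and recv at every k in [0,j-1].
  j=0: ((ready | recv) U[1,1] !ready) — fails.
  j=1: ((ready | recv) U[1,1] !ready) — fails.
No j in the window works → until fails.

Does not hold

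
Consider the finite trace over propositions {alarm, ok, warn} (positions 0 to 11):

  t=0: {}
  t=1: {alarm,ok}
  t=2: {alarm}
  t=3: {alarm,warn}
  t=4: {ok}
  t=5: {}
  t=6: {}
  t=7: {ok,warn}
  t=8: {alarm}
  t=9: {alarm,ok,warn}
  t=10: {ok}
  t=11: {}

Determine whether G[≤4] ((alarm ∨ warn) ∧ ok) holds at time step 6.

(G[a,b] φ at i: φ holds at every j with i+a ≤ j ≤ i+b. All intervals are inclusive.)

Check ((alarm ∨ warn) ∧ ok) at every j in [6,10]:
  j=6: false
  j=7: true
  j=8: false
  j=9: true
  j=10: false
Fails at j=6 → formula fails.

Does not hold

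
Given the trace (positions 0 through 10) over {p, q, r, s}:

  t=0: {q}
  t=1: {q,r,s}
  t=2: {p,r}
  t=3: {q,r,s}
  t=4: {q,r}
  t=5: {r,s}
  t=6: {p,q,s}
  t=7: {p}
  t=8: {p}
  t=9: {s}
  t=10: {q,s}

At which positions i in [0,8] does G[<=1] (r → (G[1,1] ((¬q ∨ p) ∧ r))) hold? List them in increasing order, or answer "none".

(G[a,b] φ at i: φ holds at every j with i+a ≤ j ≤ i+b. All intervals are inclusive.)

0, 6, 7, 8

Evaluate at each i in [0,8]:
  i=0: ✓ (all of [0,1])
  i=1: ✗ (fails at j=2)
  i=2: ✗ (fails at j=2)
  i=3: ✗ (fails at j=3)
  i=4: ✗ (fails at j=5)
  i=5: ✗ (fails at j=5)
  i=6: ✓ (all of [6,7])
  i=7: ✓ (all of [7,8])
  i=8: ✓ (all of [8,9])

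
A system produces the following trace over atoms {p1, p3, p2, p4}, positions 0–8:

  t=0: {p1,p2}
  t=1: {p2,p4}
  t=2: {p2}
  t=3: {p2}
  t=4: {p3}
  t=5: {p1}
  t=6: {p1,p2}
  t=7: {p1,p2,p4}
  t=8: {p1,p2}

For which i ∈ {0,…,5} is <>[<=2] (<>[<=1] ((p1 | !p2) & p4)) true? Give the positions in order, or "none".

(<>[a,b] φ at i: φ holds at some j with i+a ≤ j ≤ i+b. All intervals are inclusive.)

4, 5

Evaluate at each i in [0,5]:
  i=0: ✗ (none in [0,2])
  i=1: ✗ (none in [1,3])
  i=2: ✗ (none in [2,4])
  i=3: ✗ (none in [3,5])
  i=4: ✓ (witness j=6)
  i=5: ✓ (witness j=6)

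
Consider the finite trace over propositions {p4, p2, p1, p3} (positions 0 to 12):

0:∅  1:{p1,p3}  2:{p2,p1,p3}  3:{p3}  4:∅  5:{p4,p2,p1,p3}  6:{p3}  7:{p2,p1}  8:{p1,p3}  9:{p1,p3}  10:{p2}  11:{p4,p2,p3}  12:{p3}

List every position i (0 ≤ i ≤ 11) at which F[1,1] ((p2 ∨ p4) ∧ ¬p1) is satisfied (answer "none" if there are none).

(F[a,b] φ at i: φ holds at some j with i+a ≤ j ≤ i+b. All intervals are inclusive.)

9, 10

Evaluate at each i in [0,11]:
  i=0: ✗ (none in [1,1])
  i=1: ✗ (none in [2,2])
  i=2: ✗ (none in [3,3])
  i=3: ✗ (none in [4,4])
  i=4: ✗ (none in [5,5])
  i=5: ✗ (none in [6,6])
  i=6: ✗ (none in [7,7])
  i=7: ✗ (none in [8,8])
  i=8: ✗ (none in [9,9])
  i=9: ✓ (witness j=10)
  i=10: ✓ (witness j=11)
  i=11: ✗ (none in [12,12])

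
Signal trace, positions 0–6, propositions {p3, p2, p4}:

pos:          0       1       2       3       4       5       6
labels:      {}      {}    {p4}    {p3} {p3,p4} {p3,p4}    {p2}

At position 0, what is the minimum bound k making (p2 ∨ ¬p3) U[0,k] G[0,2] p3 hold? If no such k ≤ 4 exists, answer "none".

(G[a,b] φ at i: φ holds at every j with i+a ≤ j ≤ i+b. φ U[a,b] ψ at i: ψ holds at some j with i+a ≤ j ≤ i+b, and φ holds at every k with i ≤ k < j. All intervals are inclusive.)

Need earliest j ≥ 0 with G[0,2] p3, and (p2 ∨ ¬p3) at every k in [0,j-1].
  j=0: rhs fails.
  j=1: rhs fails.
  j=2: rhs fails.
  j=3: rhs holds; lhs holds on [0,2]. k = 3.

3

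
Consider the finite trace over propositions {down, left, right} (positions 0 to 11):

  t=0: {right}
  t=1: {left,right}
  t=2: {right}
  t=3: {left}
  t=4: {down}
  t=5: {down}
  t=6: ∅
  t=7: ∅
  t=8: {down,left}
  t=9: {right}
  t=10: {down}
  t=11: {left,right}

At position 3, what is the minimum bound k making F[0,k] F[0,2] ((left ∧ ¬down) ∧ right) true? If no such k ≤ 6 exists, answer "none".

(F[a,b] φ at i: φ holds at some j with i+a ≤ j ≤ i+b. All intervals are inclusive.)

6

Scan j = 3,4,… for F[0,2] ((left ∧ ¬down) ∧ right):
  j=3: fails
  j=4: fails
  j=5: fails
  j=6: fails
  j=7: fails
  j=8: fails
  j=9: holds
First hit at j=9, so smallest k = 9-3 = 6.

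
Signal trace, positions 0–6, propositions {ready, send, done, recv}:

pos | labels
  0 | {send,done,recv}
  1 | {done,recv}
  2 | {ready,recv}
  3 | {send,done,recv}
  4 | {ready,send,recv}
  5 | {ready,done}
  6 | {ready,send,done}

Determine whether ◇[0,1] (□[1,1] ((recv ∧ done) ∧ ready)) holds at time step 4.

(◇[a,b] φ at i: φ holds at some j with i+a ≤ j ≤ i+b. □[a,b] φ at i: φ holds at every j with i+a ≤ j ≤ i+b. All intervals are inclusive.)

False

Check □[1,1] ((recv ∧ done) ∧ ready) at each j in [4,5]:
  j=4: fails at 5
  j=5: fails at 6
No position in the window satisfies it → formula fails.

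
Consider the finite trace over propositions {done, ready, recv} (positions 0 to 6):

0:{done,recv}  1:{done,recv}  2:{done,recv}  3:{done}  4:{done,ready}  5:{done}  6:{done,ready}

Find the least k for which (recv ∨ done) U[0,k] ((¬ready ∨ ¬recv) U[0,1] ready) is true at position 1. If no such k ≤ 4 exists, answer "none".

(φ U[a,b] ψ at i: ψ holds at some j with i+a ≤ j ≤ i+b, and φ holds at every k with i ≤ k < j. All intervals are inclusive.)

2

Need earliest j ≥ 1 with ((¬ready ∨ ¬recv) U[0,1] ready), and (recv ∨ done) at every k in [1,j-1].
  j=1: rhs fails.
  j=2: rhs fails.
  j=3: rhs holds; lhs holds on [1,2]. k = 2.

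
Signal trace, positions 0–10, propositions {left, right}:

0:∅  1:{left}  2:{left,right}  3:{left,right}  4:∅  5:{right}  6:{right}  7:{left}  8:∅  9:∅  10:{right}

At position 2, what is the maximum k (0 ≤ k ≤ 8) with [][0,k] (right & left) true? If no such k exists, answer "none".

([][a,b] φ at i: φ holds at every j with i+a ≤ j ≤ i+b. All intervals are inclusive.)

1

(right & left) must hold from j=2 onward; find where it first fails.
  j=2: holds
  j=3: holds
  j=4: fails
Holds on [2,3], so largest k = 1.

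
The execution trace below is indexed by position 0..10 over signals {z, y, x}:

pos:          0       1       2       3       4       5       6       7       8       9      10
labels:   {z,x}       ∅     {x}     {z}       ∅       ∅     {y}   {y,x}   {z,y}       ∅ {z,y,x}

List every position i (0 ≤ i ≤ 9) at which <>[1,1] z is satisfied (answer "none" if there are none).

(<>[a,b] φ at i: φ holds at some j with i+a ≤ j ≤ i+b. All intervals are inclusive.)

Evaluate at each i in [0,9]:
  i=0: ✗ (none in [1,1])
  i=1: ✗ (none in [2,2])
  i=2: ✓ (witness j=3)
  i=3: ✗ (none in [4,4])
  i=4: ✗ (none in [5,5])
  i=5: ✗ (none in [6,6])
  i=6: ✗ (none in [7,7])
  i=7: ✓ (witness j=8)
  i=8: ✗ (none in [9,9])
  i=9: ✓ (witness j=10)

2, 7, 9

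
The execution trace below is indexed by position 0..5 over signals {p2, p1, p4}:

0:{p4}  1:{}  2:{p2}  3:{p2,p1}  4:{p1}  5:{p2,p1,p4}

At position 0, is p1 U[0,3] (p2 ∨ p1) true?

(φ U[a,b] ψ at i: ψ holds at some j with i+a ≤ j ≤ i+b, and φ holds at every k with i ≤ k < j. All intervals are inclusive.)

Need some j in [0,3] with (p2 ∨ p1), and p1 at every k in [0,j-1].
  j=0: (p2 ∨ p1) false.
  j=1: (p2 ∨ p1) false.
  j=2: (p2 ∨ p1) holds, but p1 fails at k=0 → not this j.
  j=3: (p2 ∨ p1) holds, but p1 fails at k=0 → not this j.
No j in the window works → until fails.

False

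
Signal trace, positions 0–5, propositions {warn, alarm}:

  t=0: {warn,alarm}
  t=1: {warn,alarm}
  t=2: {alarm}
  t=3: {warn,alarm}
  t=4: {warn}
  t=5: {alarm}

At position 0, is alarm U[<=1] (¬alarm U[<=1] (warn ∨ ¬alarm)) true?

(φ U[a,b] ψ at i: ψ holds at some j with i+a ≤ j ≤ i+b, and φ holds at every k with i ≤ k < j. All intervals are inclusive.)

Need some j in [0,1] with (¬alarm U[<=1] (warn ∨ ¬alarm)), and alarm at every k in [0,j-1].
  j=0: (¬alarm U[<=1] (warn ∨ ¬alarm)) holds; no prefix to check → satisfied.

Holds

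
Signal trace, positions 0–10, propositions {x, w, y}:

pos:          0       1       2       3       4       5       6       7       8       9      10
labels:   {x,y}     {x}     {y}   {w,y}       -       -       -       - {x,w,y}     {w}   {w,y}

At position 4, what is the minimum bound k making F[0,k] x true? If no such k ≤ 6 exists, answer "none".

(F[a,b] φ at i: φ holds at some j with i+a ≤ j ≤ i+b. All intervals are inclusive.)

Scan j = 4,5,… for x:
  j=4: fails
  j=5: fails
  j=6: fails
  j=7: fails
  j=8: holds
First hit at j=8, so smallest k = 8-4 = 4.

4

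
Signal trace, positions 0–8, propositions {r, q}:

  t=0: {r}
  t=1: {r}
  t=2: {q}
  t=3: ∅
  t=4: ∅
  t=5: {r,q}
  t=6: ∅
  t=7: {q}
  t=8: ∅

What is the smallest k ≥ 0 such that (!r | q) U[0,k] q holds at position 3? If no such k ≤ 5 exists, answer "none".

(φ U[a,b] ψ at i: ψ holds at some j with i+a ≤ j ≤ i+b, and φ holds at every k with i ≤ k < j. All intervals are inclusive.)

Need earliest j ≥ 3 with q, and (!r | q) at every k in [3,j-1].
  j=3: rhs fails.
  j=4: rhs fails.
  j=5: rhs holds; lhs holds on [3,4]. k = 2.

2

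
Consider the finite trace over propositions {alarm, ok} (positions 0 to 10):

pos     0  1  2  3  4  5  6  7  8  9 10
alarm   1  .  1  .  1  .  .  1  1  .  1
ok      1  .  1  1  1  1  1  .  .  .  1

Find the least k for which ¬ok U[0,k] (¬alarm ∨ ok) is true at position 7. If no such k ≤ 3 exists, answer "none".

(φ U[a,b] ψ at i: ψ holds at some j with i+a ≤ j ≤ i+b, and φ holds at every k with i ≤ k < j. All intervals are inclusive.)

2

Need earliest j ≥ 7 with (¬alarm ∨ ok), and ¬ok at every k in [7,j-1].
  j=7: rhs fails.
  j=8: rhs fails.
  j=9: rhs holds; lhs holds on [7,8]. k = 2.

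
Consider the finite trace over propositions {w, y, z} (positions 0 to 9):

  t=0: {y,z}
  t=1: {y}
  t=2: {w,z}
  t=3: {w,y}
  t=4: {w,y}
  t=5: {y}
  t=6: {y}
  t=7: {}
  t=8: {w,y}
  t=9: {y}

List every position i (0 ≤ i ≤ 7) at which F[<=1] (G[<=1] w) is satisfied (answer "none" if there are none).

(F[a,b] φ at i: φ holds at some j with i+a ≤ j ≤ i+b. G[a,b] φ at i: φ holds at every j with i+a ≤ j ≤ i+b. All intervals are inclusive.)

1, 2, 3

Evaluate at each i in [0,7]:
  i=0: ✗ (none in [0,1])
  i=1: ✓ (witness j=2)
  i=2: ✓ (witness j=2)
  i=3: ✓ (witness j=3)
  i=4: ✗ (none in [4,5])
  i=5: ✗ (none in [5,6])
  i=6: ✗ (none in [6,7])
  i=7: ✗ (none in [7,8])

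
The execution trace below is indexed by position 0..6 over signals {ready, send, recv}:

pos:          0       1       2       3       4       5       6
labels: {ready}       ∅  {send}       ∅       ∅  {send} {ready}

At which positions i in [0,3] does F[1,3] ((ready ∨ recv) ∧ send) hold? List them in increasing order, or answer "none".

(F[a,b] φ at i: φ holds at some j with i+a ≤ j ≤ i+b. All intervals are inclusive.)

none

Evaluate at each i in [0,3]:
  i=0: ✗ (none in [1,3])
  i=1: ✗ (none in [2,4])
  i=2: ✗ (none in [3,5])
  i=3: ✗ (none in [4,6])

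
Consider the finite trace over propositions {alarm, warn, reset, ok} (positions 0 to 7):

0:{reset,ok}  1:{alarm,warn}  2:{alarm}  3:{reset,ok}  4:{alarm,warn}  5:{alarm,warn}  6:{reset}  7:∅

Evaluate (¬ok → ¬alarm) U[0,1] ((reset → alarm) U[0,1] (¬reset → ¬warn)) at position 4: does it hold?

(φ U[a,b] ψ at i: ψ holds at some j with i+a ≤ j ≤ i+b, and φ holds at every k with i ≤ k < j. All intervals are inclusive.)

Does not hold

Need some j in [4,5] with ((reset → alarm) U[0,1] (¬reset → ¬warn)), and (¬ok → ¬alarm) at every k in [4,j-1].
  j=4: ((reset → alarm) U[0,1] (¬reset → ¬warn)) — fails.
  j=5: ((reset → alarm) U[0,1] (¬reset → ¬warn)) holds, but (¬ok → ¬alarm) fails at k=4 → not this j.
No j in the window works → until fails.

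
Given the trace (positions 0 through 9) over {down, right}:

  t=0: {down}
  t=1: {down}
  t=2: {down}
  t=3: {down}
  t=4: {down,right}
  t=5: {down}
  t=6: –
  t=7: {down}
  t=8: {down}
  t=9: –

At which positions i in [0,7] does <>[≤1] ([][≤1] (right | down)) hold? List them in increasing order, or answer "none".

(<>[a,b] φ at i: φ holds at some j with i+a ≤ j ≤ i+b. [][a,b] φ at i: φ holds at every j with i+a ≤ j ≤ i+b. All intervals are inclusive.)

0, 1, 2, 3, 4, 6, 7

Evaluate at each i in [0,7]:
  i=0: ✓ (witness j=0)
  i=1: ✓ (witness j=1)
  i=2: ✓ (witness j=2)
  i=3: ✓ (witness j=3)
  i=4: ✓ (witness j=4)
  i=5: ✗ (none in [5,6])
  i=6: ✓ (witness j=7)
  i=7: ✓ (witness j=7)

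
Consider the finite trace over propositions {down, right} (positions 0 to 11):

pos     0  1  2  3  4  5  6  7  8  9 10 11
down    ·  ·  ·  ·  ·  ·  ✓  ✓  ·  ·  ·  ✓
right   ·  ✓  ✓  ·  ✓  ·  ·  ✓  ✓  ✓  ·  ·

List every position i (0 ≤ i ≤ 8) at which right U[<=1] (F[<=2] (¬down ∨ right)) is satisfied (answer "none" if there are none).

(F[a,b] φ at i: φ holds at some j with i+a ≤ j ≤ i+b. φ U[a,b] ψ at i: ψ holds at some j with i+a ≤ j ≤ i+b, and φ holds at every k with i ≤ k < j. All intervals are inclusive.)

Evaluate at each i in [0,8]:
  i=0: ✓ (rhs at j=0)
  i=1: ✓ (rhs at j=1)
  i=2: ✓ (rhs at j=2)
  i=3: ✓ (rhs at j=3)
  i=4: ✓ (rhs at j=4)
  i=5: ✓ (rhs at j=5)
  i=6: ✓ (rhs at j=6)
  i=7: ✓ (rhs at j=7)
  i=8: ✓ (rhs at j=8)

0, 1, 2, 3, 4, 5, 6, 7, 8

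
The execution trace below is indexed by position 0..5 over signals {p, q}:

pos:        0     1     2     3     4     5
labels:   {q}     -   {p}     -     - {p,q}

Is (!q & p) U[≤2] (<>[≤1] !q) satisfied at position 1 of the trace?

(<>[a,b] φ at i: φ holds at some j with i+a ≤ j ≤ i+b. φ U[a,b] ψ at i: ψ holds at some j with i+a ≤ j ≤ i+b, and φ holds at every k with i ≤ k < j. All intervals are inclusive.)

Holds

Need some j in [1,3] with <>[≤1] !q, and (!q & p) at every k in [1,j-1].
  j=1: <>[≤1] !q holds; no prefix to check → satisfied.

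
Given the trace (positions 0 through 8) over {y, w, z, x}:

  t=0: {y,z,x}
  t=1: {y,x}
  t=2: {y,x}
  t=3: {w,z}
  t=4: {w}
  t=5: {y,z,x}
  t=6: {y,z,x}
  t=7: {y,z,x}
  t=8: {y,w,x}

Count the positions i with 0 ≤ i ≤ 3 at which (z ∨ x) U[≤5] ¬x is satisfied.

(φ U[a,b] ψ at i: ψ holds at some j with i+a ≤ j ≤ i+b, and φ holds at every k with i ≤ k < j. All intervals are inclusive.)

4

Evaluate at each i in [0,3]:
  i=0: ✓ (rhs at j=3; lhs holds on [0,2])
  i=1: ✓ (rhs at j=3; lhs holds on [1,2])
  i=2: ✓ (rhs at j=3; lhs holds on [2,2])
  i=3: ✓ (rhs at j=3)
Positions where it holds: {0, 1, 2, 3} → 4.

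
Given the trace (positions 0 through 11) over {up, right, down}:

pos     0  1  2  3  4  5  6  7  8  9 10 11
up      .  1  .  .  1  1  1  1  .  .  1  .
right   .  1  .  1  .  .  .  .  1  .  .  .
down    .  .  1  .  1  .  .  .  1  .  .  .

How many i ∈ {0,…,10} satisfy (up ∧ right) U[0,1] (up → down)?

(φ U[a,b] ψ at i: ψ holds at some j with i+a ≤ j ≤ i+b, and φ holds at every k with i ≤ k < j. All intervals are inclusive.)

7

Evaluate at each i in [0,10]:
  i=0: ✓ (rhs at j=0)
  i=1: ✓ (rhs at j=2; lhs holds on [1,1])
  i=2: ✓ (rhs at j=2)
  i=3: ✓ (rhs at j=3)
  i=4: ✓ (rhs at j=4)
  i=5: ✗ (no rhs in [5,6])
  i=6: ✗ (no rhs in [6,7])
  i=7: ✗ (lhs fails at k=7 before rhs at j=8)
  i=8: ✓ (rhs at j=8)
  i=9: ✓ (rhs at j=9)
  i=10: ✗ (lhs fails at k=10 before rhs at j=11)
Positions where it holds: {0, 1, 2, 3, 4, 8, 9} → 7.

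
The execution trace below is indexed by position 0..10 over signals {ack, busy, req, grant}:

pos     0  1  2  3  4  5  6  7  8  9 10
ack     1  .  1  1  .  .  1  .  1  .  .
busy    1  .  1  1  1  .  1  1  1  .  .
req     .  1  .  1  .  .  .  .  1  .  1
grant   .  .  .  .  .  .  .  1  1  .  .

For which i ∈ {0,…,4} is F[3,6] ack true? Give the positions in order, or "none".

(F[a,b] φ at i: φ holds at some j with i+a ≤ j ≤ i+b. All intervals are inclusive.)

Evaluate at each i in [0,4]:
  i=0: ✓ (witness j=3)
  i=1: ✓ (witness j=6)
  i=2: ✓ (witness j=6)
  i=3: ✓ (witness j=6)
  i=4: ✓ (witness j=8)

0, 1, 2, 3, 4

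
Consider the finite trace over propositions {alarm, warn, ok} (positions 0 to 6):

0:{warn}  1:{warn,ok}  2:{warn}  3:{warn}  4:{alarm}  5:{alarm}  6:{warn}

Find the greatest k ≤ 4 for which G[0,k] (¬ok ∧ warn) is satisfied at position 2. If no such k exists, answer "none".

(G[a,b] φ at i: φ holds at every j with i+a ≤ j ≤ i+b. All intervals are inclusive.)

1

(¬ok ∧ warn) must hold from j=2 onward; find where it first fails.
  j=2: holds
  j=3: holds
  j=4: fails
Holds on [2,3], so largest k = 1.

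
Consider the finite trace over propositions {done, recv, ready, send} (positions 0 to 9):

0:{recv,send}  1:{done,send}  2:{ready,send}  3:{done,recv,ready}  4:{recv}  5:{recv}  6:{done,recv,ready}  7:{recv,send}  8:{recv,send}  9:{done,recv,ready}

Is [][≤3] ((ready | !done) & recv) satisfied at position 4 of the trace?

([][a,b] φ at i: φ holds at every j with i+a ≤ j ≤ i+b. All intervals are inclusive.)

True

Check ((ready | !done) & recv) at every j in [4,7]:
  j=4: true
  j=5: true
  j=6: true
  j=7: true
All positions satisfy it → formula holds.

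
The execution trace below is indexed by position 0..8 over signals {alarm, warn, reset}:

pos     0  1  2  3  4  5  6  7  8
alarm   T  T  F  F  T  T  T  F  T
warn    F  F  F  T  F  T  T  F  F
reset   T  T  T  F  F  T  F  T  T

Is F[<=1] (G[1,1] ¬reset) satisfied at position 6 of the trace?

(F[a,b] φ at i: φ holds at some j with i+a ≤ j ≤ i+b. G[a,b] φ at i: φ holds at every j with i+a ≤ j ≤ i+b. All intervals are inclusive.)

Check G[1,1] ¬reset at each j in [6,7]:
  j=6: fails at 7
  j=7: fails at 8
No position in the window satisfies it → formula fails.

No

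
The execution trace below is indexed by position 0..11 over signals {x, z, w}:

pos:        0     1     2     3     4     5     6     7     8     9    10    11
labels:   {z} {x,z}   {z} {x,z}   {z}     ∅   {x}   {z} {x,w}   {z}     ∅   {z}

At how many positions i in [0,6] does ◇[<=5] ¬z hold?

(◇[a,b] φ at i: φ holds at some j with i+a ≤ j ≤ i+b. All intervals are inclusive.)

Evaluate at each i in [0,6]:
  i=0: ✓ (witness j=5)
  i=1: ✓ (witness j=5)
  i=2: ✓ (witness j=5)
  i=3: ✓ (witness j=5)
  i=4: ✓ (witness j=5)
  i=5: ✓ (witness j=5)
  i=6: ✓ (witness j=6)
Positions where it holds: {0, 1, 2, 3, 4, 5, 6} → 7.

7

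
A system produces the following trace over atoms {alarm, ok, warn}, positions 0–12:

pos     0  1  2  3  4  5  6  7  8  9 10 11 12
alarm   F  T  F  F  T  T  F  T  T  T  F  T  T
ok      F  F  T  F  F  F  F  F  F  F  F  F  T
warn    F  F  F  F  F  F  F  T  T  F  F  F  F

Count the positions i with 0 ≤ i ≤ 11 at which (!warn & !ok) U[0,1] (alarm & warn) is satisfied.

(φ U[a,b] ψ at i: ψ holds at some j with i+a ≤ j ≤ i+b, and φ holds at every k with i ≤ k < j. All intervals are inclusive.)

Evaluate at each i in [0,11]:
  i=0: ✗ (no rhs in [0,1])
  i=1: ✗ (no rhs in [1,2])
  i=2: ✗ (no rhs in [2,3])
  i=3: ✗ (no rhs in [3,4])
  i=4: ✗ (no rhs in [4,5])
  i=5: ✗ (no rhs in [5,6])
  i=6: ✓ (rhs at j=7; lhs holds on [6,6])
  i=7: ✓ (rhs at j=7)
  i=8: ✓ (rhs at j=8)
  i=9: ✗ (no rhs in [9,10])
  i=10: ✗ (no rhs in [10,11])
  i=11: ✗ (no rhs in [11,12])
Positions where it holds: {6, 7, 8} → 3.

3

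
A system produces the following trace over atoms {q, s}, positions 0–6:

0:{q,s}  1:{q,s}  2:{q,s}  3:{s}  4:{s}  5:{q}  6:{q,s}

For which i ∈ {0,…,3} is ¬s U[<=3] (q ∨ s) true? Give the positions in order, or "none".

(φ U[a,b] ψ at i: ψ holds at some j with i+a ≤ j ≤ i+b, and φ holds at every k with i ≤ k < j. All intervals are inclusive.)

Evaluate at each i in [0,3]:
  i=0: ✓ (rhs at j=0)
  i=1: ✓ (rhs at j=1)
  i=2: ✓ (rhs at j=2)
  i=3: ✓ (rhs at j=3)

0, 1, 2, 3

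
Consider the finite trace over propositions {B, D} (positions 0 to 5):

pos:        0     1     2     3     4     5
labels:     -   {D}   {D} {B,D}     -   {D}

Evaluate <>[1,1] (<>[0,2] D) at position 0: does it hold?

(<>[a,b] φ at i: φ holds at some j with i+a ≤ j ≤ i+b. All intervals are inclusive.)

Check <>[0,2] D at each j in [1,1]:
  j=1: holds (witness at 1)
Found at j=1 → formula holds.

Holds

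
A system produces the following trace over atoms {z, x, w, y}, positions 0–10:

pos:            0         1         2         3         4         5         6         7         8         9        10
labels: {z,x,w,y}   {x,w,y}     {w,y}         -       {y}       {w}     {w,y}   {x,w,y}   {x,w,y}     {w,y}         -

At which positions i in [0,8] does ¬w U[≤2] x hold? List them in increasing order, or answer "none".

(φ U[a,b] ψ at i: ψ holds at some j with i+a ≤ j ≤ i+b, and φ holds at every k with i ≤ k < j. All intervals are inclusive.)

Evaluate at each i in [0,8]:
  i=0: ✓ (rhs at j=0)
  i=1: ✓ (rhs at j=1)
  i=2: ✗ (no rhs in [2,4])
  i=3: ✗ (no rhs in [3,5])
  i=4: ✗ (no rhs in [4,6])
  i=5: ✗ (lhs fails at k=5 before rhs at j=7)
  i=6: ✗ (lhs fails at k=6 before rhs at j=7)
  i=7: ✓ (rhs at j=7)
  i=8: ✓ (rhs at j=8)

0, 1, 7, 8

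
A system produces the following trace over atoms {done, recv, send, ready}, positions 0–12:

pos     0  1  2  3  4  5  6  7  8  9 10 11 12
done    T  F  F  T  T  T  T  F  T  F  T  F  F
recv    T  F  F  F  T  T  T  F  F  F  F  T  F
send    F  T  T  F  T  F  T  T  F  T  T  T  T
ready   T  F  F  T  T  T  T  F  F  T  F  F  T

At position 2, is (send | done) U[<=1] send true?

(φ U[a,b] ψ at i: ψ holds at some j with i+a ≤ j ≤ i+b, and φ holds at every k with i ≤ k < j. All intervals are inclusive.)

Need some j in [2,3] with send, and (send | done) at every k in [2,j-1].
  j=2: send holds; no prefix to check → satisfied.

Yes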